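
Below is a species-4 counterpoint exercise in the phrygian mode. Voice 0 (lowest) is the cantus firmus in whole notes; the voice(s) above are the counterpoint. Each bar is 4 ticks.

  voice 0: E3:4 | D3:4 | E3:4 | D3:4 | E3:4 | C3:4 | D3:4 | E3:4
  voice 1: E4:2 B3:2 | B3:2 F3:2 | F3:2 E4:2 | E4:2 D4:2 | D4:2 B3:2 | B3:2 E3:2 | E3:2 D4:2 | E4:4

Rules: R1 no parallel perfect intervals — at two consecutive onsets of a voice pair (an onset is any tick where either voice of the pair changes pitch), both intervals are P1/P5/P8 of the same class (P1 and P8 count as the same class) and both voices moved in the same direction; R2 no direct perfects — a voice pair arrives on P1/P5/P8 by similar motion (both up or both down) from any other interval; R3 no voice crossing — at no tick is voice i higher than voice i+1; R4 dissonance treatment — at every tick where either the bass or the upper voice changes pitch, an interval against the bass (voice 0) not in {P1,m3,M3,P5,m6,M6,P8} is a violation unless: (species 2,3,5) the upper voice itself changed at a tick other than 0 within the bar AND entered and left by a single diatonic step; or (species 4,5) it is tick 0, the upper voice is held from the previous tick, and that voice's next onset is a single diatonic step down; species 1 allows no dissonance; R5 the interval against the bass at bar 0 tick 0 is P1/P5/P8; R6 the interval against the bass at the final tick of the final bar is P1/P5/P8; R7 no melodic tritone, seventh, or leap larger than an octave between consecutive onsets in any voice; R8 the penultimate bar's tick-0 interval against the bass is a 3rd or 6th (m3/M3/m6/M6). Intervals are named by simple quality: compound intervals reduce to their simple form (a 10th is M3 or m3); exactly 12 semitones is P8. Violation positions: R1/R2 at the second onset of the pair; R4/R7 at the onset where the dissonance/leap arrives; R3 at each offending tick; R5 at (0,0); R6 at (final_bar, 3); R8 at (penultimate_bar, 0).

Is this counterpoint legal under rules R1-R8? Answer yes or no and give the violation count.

No (9 violations)

bar 0: v0=E3 v1=E4 (P8)
bar 1: v0=D3 v1=B3 (M6)
bar 2: v0=E3 v1=F3 (m2)
bar 3: v0=D3 v1=E4 (M2)
bar 4: v0=E3 v1=D4 (m7)
bar 5: v0=C3 v1=B3 (M7)
bar 6: v0=D3 v1=E3 (M2)
bar 7: v0=E3 v1=E4 (P8)
  R7 @ bar1.2: B3->F3 leap 6st
  R4 @ bar2.0: E3/F3 m2 untreated
  R7 @ bar2.2: F3->E4 leap 11st
  R4 @ bar4.0: E3/D4 m7 untreated
  R4 @ bar5.0: C3/B3 M7 untreated
  R4 @ bar6.0: D3/E3 M2 untreated
  R8 @ bar6.0: penult M2 not 3rd/6th
  R7 @ bar6.2: E3->D4 leap 10st
  R1 @ bar7.0: D3/D4 P8 -> E3/E4 P8 similar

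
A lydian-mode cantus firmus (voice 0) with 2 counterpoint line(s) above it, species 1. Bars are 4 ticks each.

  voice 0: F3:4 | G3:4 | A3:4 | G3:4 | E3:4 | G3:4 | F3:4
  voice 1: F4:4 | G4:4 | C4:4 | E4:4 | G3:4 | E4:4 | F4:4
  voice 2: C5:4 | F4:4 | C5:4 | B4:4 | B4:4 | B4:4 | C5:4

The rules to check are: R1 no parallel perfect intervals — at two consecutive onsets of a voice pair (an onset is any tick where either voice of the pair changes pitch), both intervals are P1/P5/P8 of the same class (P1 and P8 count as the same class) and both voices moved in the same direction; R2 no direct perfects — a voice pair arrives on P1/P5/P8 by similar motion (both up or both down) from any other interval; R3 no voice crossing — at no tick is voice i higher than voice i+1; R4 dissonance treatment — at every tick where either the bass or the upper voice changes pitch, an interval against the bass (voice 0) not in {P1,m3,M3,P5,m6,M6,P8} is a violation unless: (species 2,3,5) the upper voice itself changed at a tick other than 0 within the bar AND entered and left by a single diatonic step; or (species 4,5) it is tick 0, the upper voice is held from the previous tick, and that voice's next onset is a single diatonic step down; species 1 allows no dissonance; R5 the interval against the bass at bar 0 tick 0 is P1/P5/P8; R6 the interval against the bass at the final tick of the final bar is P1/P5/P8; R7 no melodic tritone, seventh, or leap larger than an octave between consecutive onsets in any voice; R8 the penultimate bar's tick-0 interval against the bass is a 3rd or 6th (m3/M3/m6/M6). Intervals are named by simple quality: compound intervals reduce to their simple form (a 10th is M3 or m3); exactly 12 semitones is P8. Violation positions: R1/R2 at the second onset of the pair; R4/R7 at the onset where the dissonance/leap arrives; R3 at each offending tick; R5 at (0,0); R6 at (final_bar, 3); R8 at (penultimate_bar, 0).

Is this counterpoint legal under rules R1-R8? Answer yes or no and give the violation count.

bar 0: v0=F3 v1=F4 v2=C5 (P5)
bar 1: v0=G3 v1=G4 v2=F4 (m7)
bar 2: v0=A3 v1=C4 v2=C5 (m3)
bar 3: v0=G3 v1=E4 v2=B4 (M3)
bar 4: v0=E3 v1=G3 v2=B4 (P5)
bar 5: v0=G3 v1=E4 v2=B4 (M3)
bar 6: v0=F3 v1=F4 v2=C5 (P5)
  R1 @ bar1.0: F3/F4 P8 -> G3/G4 P8 similar
  R3 @ bar1.0: G4 above F4
  R4 @ bar1.0: G3/F4 m7 untreated
  R3 @ bar1.1: G4 above F4
  R3 @ bar1.2: G4 above F4
  R3 @ bar1.3: G4 above F4
  R1 @ bar6.0: E4/B4 P5 -> F4/C5 P5 similar

No (7 violations)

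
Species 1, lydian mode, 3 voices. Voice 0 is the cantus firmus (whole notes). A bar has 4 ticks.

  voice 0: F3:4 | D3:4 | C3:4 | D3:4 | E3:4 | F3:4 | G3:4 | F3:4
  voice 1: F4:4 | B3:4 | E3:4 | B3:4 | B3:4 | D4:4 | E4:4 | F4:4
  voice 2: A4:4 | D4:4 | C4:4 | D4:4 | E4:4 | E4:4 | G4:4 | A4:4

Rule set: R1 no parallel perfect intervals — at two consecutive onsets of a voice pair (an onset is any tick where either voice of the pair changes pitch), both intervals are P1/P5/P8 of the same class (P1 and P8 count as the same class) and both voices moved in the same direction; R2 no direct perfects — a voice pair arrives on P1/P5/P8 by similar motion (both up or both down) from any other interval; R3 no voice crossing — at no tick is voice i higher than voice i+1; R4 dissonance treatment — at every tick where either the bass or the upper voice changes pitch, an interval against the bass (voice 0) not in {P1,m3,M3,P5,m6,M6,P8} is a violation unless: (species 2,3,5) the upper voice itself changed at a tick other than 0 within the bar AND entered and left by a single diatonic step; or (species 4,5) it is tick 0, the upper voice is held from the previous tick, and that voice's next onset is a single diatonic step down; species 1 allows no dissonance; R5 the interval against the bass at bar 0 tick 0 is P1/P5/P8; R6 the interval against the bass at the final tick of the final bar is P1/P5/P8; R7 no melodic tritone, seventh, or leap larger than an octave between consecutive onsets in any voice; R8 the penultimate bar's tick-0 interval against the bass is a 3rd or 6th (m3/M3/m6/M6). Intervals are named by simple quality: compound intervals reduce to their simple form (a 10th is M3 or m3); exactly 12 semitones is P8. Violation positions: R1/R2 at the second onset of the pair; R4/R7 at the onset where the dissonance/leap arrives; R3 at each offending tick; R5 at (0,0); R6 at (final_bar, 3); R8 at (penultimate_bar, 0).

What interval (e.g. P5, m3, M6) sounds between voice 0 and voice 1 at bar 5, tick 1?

voice 0=F3 voice 1=D4 -> M6

M6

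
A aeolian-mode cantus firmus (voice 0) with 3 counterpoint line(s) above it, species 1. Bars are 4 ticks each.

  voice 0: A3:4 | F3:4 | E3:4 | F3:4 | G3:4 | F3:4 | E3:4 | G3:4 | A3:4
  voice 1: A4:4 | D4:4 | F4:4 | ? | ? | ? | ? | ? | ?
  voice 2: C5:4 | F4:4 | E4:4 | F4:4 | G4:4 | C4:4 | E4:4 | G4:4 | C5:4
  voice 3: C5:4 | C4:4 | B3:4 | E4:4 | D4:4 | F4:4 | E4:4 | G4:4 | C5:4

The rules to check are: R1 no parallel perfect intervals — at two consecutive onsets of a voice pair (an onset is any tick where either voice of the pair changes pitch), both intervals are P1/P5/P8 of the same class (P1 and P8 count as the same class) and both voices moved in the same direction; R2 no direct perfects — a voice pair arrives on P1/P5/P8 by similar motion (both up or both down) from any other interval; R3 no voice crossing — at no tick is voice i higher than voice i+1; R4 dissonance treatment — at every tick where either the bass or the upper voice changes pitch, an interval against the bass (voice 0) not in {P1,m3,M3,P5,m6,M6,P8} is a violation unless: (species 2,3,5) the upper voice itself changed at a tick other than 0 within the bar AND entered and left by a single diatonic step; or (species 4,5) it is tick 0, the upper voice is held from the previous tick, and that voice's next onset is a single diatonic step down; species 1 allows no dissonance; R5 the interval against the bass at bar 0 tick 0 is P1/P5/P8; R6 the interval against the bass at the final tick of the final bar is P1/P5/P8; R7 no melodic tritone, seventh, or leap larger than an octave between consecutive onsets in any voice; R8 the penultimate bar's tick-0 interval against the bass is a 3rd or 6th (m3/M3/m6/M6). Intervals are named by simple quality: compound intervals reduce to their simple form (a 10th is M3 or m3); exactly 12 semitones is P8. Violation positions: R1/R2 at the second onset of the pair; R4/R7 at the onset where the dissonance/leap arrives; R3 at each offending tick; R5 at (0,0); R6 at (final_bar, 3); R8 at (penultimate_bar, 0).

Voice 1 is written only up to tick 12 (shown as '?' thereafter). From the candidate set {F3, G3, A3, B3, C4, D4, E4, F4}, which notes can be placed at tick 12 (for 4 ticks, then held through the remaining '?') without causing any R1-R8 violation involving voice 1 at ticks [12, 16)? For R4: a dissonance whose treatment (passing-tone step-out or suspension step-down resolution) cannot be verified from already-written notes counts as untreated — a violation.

F3: legal
G3: violates R4,R7
A3: legal
B3: violates R4,R7
C4: legal
D4: legal
E4: violates R4
F4: legal

{A3, C4, D4, F3, F4}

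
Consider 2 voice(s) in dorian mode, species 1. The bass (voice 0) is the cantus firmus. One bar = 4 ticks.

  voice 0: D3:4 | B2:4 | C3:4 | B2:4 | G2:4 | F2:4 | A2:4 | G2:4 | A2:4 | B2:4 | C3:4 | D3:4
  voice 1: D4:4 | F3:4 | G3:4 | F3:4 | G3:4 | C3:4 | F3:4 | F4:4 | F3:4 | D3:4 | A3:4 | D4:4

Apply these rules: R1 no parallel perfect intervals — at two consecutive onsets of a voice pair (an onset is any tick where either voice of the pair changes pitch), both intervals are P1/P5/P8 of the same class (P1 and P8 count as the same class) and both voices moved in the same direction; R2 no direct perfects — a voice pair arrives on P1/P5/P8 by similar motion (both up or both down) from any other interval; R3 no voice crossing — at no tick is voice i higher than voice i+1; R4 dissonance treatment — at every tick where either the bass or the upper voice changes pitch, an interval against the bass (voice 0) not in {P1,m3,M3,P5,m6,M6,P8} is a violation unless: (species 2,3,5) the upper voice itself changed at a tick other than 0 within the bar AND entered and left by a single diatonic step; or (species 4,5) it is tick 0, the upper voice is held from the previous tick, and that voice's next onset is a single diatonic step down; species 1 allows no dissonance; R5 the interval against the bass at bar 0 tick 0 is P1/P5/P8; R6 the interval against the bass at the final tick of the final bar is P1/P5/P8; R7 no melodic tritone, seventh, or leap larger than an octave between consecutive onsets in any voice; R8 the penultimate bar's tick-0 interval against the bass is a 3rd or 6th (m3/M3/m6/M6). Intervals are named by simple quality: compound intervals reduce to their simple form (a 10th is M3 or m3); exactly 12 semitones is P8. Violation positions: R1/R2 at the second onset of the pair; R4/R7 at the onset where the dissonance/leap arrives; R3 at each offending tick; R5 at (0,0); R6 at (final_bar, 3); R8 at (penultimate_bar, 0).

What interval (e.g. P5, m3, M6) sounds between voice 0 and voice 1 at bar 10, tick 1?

M6

voice 0=C3 voice 1=A3 -> M6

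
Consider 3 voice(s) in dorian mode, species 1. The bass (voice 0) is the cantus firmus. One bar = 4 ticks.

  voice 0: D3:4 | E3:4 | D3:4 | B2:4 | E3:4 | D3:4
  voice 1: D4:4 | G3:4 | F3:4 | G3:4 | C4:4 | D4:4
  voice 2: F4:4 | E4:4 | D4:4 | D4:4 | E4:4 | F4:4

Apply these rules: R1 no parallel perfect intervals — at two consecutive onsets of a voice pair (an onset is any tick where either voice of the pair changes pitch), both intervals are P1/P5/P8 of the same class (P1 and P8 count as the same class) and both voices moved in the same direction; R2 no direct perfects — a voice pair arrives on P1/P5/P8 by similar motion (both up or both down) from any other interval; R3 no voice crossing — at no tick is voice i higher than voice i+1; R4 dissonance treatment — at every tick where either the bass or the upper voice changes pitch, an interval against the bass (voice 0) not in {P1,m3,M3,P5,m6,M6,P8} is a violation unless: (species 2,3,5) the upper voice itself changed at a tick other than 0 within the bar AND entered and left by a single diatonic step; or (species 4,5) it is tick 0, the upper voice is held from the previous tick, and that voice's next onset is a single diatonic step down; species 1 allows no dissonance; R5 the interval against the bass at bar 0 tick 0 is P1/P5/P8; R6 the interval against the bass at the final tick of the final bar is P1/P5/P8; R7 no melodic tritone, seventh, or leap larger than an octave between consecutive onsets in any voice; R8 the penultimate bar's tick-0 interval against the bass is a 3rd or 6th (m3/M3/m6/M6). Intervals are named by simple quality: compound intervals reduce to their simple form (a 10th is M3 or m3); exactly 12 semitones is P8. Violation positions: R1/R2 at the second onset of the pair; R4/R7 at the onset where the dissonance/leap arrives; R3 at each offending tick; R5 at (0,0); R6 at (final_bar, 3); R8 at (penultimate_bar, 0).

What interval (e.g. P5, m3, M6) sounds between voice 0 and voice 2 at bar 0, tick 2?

voice 0=D3 voice 2=F4 -> m3

m3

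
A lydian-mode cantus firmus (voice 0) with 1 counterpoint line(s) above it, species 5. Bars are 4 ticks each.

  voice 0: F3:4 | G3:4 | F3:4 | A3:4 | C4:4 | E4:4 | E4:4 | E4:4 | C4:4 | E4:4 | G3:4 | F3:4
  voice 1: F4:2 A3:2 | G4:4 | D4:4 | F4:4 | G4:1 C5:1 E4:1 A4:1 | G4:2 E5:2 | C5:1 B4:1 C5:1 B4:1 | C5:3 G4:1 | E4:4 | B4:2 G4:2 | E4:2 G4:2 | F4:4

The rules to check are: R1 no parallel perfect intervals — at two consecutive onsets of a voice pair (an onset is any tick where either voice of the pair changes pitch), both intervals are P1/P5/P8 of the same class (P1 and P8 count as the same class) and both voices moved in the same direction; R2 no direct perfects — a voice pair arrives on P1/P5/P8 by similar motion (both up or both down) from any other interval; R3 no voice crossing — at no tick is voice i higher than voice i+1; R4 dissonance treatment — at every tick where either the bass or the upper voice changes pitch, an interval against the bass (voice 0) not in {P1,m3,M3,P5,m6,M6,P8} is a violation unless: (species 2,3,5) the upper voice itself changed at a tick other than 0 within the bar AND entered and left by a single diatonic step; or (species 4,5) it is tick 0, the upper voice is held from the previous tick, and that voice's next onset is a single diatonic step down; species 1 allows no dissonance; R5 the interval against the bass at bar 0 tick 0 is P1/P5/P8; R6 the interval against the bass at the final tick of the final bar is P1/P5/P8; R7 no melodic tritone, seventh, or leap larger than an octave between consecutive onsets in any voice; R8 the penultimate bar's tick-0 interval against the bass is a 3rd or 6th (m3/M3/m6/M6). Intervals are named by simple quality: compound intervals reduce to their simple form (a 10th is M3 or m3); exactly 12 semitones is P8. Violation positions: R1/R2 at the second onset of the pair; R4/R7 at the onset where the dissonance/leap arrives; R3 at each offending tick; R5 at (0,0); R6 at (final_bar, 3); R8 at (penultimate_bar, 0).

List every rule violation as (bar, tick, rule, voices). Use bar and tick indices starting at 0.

bar 0: v0=F3 v1=F4 downbeat P8
bar 1: v0=G3 v1=G4 downbeat P8
bar 2: v0=F3 v1=D4 downbeat M6
bar 3: v0=A3 v1=F4 downbeat m6
bar 4: v0=C4 v1=G4 downbeat P5
bar 5: v0=E4 v1=G4 downbeat m3
bar 6: v0=E4 v1=C5 downbeat m6
bar 7: v0=E4 v1=C5 downbeat m6
bar 8: v0=C4 v1=E4 downbeat M3
bar 9: v0=E4 v1=B4 downbeat P5
bar 10: v0=G3 v1=E4 downbeat M6
bar 11: v0=F3 v1=F4 downbeat P8
  -> R2 @ bar 1 tick 0 v(0, 1): F3/A3 M3 -> G3/G4 P8 similar
  -> R7 @ bar 1 tick 0 v(1,): A3->G4 leap 10st
  -> R2 @ bar 4 tick 0 v(0, 1): A3/F4 m6 -> C4/G4 P5 similar
  -> R2 @ bar 9 tick 0 v(0, 1): C4/E4 M3 -> E4/B4 P5 similar
  -> R1 @ bar 11 tick 0 v(0, 1): G3/G4 P8 -> F3/F4 P8 similar

(1, 0, R2, (0, 1))
(1, 0, R7, (1,))
(4, 0, R2, (0, 1))
(9, 0, R2, (0, 1))
(11, 0, R1, (0, 1))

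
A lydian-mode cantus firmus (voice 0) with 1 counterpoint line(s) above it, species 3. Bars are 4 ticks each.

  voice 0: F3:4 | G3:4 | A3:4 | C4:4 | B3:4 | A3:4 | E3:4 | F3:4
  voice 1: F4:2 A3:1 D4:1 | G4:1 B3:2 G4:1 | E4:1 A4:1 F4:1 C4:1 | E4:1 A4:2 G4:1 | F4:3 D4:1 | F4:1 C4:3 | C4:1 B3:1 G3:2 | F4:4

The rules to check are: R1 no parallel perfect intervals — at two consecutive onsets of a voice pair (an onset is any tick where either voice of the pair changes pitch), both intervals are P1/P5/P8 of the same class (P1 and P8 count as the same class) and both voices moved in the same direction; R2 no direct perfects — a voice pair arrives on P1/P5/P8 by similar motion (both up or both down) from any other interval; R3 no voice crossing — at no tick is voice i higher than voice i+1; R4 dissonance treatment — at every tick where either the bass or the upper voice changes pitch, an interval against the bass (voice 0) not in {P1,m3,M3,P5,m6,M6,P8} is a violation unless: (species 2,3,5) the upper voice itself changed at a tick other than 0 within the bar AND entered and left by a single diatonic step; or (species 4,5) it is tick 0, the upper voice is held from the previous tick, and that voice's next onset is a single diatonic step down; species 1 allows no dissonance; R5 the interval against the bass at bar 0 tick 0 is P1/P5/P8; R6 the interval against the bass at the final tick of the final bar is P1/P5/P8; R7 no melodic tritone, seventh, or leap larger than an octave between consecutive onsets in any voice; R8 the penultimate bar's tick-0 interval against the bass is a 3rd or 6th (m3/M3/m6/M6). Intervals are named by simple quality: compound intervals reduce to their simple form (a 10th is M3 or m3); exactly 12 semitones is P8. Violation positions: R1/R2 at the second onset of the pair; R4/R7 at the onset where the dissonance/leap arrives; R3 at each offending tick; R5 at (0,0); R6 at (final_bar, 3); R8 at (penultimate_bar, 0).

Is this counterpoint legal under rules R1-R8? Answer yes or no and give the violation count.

No (4 violations)

bar 0: v0=F3 v1=F4 (P8)
bar 1: v0=G3 v1=G4 (P8)
bar 2: v0=A3 v1=E4 (P5)
bar 3: v0=C4 v1=E4 (M3)
bar 4: v0=B3 v1=F4 (TT)
bar 5: v0=A3 v1=F4 (m6)
bar 6: v0=E3 v1=C4 (m6)
bar 7: v0=F3 v1=F4 (P8)
  R2 @ bar1.0: F3/D4 M6 -> G3/G4 P8 similar
  R4 @ bar4.0: B3/F4 TT untreated
  R2 @ bar7.0: E3/G3 m3 -> F3/F4 P8 similar
  R7 @ bar7.0: G3->F4 leap 10st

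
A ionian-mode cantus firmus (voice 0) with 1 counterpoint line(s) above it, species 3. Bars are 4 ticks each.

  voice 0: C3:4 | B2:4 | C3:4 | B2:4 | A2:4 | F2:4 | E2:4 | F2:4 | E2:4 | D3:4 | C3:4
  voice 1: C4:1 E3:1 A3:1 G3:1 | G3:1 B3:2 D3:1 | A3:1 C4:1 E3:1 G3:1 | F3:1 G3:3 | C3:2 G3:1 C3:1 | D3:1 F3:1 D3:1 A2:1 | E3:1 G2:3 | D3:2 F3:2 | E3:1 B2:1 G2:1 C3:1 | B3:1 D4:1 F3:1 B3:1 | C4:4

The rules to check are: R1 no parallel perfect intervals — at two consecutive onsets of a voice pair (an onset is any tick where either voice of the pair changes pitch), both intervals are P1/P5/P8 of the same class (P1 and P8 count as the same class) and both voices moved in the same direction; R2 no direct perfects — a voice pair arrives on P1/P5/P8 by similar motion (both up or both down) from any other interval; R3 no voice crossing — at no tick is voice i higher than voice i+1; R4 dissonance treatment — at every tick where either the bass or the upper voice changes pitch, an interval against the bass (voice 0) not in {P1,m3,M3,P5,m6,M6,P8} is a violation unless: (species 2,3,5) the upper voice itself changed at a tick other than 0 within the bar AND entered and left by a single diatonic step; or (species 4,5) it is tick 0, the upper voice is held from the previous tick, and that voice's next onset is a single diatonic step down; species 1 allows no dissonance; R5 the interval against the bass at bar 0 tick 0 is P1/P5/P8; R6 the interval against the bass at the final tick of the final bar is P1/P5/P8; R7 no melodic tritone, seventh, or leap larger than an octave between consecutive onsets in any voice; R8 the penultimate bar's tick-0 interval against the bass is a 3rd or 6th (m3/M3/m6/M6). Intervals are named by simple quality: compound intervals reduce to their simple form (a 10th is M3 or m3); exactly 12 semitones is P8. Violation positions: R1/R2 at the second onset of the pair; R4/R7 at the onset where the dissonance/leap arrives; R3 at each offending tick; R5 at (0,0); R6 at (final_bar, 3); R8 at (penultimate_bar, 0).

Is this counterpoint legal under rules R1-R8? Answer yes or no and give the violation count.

No (6 violations)

bar 0: v0=C3 v1=C4 (P8)
bar 1: v0=B2 v1=G3 (m6)
bar 2: v0=C3 v1=A3 (M6)
bar 3: v0=B2 v1=F3 (TT)
bar 4: v0=A2 v1=C3 (m3)
bar 5: v0=F2 v1=D3 (M6)
bar 6: v0=E2 v1=E3 (P8)
bar 7: v0=F2 v1=D3 (M6)
bar 8: v0=E2 v1=E3 (P8)
bar 9: v0=D3 v1=B3 (M6)
bar 10: v0=C3 v1=C4 (P8)
  R4 @ bar3.0: B2/F3 TT untreated
  R4 @ bar4.2: A2/G3 m7 untreated
  R1 @ bar8.0: F2/F3 P8 -> E2/E3 P8 similar
  R7 @ bar9.0: E2->D3 leap 10st
  R7 @ bar9.0: C3->B3 leap 11st
  R7 @ bar9.3: F3->B3 leap 6st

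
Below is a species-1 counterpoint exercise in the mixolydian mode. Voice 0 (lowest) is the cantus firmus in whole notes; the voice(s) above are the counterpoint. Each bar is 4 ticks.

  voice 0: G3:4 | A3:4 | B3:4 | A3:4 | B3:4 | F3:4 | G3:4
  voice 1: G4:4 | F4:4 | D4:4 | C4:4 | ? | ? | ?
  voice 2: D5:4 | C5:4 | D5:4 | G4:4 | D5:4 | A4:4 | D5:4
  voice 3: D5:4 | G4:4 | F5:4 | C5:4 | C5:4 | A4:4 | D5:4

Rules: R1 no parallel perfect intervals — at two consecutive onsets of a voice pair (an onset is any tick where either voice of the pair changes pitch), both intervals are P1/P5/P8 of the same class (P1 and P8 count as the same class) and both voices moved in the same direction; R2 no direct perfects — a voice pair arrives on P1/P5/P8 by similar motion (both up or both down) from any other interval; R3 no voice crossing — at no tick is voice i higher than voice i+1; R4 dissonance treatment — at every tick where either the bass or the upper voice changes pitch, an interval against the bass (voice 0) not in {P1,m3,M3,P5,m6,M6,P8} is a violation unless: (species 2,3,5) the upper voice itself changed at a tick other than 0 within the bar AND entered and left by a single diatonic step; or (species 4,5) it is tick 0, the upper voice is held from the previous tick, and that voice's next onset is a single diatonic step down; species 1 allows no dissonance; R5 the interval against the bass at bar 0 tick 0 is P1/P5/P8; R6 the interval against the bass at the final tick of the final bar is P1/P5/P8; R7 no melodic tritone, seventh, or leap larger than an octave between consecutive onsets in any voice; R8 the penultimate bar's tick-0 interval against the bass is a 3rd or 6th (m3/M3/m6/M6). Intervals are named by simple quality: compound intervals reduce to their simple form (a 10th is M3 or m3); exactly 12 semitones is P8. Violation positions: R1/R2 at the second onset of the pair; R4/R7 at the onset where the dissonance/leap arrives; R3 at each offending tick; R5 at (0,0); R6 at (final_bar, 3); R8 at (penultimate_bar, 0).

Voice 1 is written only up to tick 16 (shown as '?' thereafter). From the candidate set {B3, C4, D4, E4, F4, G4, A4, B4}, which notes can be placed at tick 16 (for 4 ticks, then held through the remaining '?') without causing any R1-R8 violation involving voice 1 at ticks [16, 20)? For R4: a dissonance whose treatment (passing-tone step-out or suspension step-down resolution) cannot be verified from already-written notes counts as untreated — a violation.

{B3}

B3: legal
C4: violates R4
D4: violates R2
E4: violates R4
F4: violates R4
G4: violates R1
A4: violates R4
B4: violates R2,R7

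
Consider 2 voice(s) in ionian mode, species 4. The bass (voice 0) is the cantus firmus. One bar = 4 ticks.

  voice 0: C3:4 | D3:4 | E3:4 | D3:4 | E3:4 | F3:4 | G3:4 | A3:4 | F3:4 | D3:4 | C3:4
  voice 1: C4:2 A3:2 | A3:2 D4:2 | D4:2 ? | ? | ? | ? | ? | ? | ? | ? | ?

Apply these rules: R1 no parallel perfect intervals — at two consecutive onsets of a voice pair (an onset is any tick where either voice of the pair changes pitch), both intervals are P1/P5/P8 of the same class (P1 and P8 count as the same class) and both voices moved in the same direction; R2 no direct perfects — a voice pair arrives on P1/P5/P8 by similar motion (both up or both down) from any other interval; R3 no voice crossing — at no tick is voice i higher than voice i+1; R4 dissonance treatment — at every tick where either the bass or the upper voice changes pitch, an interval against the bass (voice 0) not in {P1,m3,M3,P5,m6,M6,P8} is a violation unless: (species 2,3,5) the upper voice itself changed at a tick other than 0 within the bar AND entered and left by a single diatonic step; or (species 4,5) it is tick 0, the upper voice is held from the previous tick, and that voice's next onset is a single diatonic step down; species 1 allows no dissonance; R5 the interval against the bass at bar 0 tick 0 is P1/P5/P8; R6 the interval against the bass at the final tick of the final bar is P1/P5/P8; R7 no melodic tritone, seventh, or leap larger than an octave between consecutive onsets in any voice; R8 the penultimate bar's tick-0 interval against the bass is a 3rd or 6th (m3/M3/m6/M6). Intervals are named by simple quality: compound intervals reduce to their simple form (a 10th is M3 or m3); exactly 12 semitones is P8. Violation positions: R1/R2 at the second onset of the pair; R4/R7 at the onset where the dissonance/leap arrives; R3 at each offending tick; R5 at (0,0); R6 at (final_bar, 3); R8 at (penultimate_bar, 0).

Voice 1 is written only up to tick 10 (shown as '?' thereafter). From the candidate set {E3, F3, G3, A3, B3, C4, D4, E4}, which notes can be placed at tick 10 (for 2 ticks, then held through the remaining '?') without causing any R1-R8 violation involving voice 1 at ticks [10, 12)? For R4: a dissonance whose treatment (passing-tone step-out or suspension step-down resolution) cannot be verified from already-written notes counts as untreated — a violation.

E3: violates R7
F3: violates R4
G3: legal
A3: violates R4
B3: legal
C4: legal
D4: legal
E4: legal

{B3, C4, D4, E4, G3}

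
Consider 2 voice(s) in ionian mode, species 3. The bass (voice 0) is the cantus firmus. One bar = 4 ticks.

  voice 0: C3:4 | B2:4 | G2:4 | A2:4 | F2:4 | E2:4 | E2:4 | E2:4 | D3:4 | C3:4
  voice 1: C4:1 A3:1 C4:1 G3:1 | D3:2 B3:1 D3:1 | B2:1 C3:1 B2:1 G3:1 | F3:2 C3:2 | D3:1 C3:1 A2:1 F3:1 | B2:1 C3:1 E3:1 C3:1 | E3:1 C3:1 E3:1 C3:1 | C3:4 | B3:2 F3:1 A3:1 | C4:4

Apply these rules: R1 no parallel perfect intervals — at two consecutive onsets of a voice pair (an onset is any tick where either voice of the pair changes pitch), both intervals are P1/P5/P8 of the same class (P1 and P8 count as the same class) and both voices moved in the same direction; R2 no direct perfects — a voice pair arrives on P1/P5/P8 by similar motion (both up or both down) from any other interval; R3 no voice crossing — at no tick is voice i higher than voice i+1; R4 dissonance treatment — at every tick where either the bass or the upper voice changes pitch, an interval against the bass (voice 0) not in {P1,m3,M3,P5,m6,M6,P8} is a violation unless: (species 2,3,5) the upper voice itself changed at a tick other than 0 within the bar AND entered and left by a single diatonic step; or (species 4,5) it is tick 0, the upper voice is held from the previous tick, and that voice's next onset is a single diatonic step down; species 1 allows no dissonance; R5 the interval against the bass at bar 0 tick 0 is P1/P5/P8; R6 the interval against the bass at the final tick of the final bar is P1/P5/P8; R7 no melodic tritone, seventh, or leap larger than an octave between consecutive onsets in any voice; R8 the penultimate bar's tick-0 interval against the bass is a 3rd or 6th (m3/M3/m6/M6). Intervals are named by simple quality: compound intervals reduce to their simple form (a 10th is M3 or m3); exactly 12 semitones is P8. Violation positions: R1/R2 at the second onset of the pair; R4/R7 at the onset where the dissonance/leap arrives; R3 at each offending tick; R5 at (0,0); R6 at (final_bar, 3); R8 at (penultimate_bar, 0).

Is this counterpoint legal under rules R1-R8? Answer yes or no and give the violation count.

No (5 violations)

bar 0: v0=C3 v1=C4 (P8)
bar 1: v0=B2 v1=D3 (m3)
bar 2: v0=G2 v1=B2 (M3)
bar 3: v0=A2 v1=F3 (m6)
bar 4: v0=F2 v1=D3 (M6)
bar 5: v0=E2 v1=B2 (P5)
bar 6: v0=E2 v1=E3 (P8)
bar 7: v0=E2 v1=C3 (m6)
bar 8: v0=D3 v1=B3 (M6)
bar 9: v0=C3 v1=C4 (P8)
  R2 @ bar5.0: F2/F3 P8 -> E2/B2 P5 similar
  R7 @ bar5.0: F3->B2 leap 6st
  R7 @ bar8.0: E2->D3 leap 10st
  R7 @ bar8.0: C3->B3 leap 11st
  R7 @ bar8.2: B3->F3 leap 6st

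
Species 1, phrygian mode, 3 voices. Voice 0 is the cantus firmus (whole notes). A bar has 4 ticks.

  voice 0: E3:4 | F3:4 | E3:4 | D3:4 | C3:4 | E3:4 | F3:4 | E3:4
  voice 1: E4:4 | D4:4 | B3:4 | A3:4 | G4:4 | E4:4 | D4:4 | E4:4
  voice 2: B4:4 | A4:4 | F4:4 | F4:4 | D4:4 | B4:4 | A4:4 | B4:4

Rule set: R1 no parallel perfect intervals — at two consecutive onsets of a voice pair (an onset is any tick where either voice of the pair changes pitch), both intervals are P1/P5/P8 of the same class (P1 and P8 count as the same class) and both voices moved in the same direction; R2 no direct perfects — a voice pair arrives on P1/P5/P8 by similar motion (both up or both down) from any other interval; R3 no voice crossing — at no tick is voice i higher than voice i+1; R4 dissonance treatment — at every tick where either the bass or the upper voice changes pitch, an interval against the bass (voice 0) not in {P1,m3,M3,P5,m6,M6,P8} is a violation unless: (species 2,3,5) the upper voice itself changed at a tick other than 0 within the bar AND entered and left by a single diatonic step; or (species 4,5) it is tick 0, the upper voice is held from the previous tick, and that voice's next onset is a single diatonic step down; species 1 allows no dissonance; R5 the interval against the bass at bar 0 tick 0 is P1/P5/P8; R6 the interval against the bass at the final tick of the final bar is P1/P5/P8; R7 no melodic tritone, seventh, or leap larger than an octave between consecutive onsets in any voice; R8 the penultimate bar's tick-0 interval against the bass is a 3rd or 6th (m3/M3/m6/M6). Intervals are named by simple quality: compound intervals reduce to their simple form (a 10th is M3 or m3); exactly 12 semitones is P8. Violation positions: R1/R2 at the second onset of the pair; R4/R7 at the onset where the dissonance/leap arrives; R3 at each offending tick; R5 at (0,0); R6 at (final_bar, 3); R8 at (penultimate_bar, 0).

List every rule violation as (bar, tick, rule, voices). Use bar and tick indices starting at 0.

(1, 0, R1, (1, 2))
(2, 0, R2, (0, 1))
(2, 0, R4, (0, 2))
(3, 0, R1, (0, 1))
(4, 0, R3, (1, 2))
(4, 0, R4, (0, 2))
(4, 0, R7, (1,))
(4, 1, R3, (1, 2))
(4, 2, R3, (1, 2))
(4, 3, R3, (1, 2))
(5, 0, R2, (0, 2))
(6, 0, R1, (1, 2))
(7, 0, R1, (1, 2))

bar 0: v0=E3 v1=E4 v2=B4 downbeat P5
bar 1: v0=F3 v1=D4 v2=A4 downbeat M3
bar 2: v0=E3 v1=B3 v2=F4 downbeat m2
bar 3: v0=D3 v1=A3 v2=F4 downbeat m3
bar 4: v0=C3 v1=G4 v2=D4 downbeat M2
bar 5: v0=E3 v1=E4 v2=B4 downbeat P5
bar 6: v0=F3 v1=D4 v2=A4 downbeat M3
bar 7: v0=E3 v1=E4 v2=B4 downbeat P5
  -> R1 @ bar 1 tick 0 v(1, 2): E4/B4 P5 -> D4/A4 P5 similar
  -> R2 @ bar 2 tick 0 v(0, 1): F3/D4 M6 -> E3/B3 P5 similar
  -> R4 @ bar 2 tick 0 v(0, 2): E3/F4 m2 untreated
  -> R1 @ bar 3 tick 0 v(0, 1): E3/B3 P5 -> D3/A3 P5 similar
  -> R3 @ bar 4 tick 0 v(1, 2): G4 above D4
  -> R4 @ bar 4 tick 0 v(0, 2): C3/D4 M2 untreated
  -> R7 @ bar 4 tick 0 v(1,): A3->G4 leap 10st
  -> R3 @ bar 4 tick 1 v(1, 2): G4 above D4
  -> R3 @ bar 4 tick 2 v(1, 2): G4 above D4
  -> R3 @ bar 4 tick 3 v(1, 2): G4 above D4
  -> R2 @ bar 5 tick 0 v(0, 2): C3/D4 M2 -> E3/B4 P5 similar
  -> R1 @ bar 6 tick 0 v(1, 2): E4/B4 P5 -> D4/A4 P5 similar
  -> R1 @ bar 7 tick 0 v(1, 2): D4/A4 P5 -> E4/B4 P5 similar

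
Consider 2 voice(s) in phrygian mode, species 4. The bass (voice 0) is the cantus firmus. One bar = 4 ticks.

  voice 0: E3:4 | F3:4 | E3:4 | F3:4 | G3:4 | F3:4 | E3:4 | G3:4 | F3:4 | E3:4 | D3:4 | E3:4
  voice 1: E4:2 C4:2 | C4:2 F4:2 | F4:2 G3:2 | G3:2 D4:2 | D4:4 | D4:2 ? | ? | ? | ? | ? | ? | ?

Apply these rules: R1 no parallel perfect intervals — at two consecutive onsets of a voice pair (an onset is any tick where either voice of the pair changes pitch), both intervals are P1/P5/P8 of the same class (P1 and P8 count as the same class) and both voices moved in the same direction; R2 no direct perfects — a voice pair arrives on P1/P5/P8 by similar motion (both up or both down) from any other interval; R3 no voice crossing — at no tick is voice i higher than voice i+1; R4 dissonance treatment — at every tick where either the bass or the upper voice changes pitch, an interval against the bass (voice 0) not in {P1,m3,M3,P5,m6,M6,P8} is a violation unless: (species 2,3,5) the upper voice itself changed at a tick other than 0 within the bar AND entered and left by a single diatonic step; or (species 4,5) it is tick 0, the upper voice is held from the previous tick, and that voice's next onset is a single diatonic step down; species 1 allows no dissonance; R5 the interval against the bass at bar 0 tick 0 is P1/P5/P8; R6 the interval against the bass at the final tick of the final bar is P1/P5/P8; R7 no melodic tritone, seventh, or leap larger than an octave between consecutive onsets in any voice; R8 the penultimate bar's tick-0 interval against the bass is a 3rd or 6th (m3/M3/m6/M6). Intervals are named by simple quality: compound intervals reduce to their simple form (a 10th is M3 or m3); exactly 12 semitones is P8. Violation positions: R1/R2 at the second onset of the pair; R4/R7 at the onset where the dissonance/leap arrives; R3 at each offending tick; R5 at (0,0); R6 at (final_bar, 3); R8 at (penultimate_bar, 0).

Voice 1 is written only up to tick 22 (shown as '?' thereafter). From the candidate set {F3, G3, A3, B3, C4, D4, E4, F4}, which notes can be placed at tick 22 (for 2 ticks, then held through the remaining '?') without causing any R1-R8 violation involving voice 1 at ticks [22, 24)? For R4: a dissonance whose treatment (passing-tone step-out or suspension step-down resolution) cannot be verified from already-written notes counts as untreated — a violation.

F3: legal
G3: violates R4
A3: legal
B3: violates R4
C4: legal
D4: legal
E4: violates R4
F4: legal

{A3, C4, D4, F3, F4}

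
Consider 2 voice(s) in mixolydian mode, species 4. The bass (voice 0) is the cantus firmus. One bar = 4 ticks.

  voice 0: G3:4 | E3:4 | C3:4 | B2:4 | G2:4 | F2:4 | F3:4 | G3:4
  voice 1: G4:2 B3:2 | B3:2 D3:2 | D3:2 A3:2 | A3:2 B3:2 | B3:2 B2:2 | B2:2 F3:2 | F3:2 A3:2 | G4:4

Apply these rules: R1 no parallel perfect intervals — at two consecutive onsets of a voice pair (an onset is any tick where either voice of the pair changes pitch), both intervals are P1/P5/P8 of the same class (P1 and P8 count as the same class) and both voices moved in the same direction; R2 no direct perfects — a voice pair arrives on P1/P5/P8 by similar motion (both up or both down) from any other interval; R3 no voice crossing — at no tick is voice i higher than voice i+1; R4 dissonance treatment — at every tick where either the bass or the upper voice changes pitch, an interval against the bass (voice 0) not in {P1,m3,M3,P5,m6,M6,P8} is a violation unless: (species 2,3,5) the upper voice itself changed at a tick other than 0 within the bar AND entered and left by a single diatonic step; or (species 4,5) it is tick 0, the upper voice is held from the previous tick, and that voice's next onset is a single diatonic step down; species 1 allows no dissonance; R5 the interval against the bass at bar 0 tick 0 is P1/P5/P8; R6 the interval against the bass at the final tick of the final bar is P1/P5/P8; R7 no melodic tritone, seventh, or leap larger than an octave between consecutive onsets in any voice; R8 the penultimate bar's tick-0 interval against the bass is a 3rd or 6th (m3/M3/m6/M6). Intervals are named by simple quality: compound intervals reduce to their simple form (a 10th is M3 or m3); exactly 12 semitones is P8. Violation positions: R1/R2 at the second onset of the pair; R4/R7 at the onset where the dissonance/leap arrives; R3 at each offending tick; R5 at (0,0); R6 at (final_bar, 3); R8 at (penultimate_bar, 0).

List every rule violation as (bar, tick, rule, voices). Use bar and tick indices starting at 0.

(1, 2, R3, (0, 1))
(1, 2, R4, (0, 1))
(1, 3, R3, (0, 1))
(2, 0, R4, (0, 1))
(3, 0, R4, (0, 1))
(5, 0, R4, (0, 1))
(5, 2, R7, (1,))
(6, 0, R8, (0, 1))
(7, 0, R2, (0, 1))
(7, 0, R7, (1,))

bar 0: v0=G3 v1=G4 downbeat P8
bar 1: v0=E3 v1=B3 downbeat P5
bar 2: v0=C3 v1=D3 downbeat M2
bar 3: v0=B2 v1=A3 downbeat m7
bar 4: v0=G2 v1=B3 downbeat M3
bar 5: v0=F2 v1=B2 downbeat TT
bar 6: v0=F3 v1=F3 downbeat P1
bar 7: v0=G3 v1=G4 downbeat P8
  -> R3 @ bar 1 tick 2 v(0, 1): E3 above D3
  -> R4 @ bar 1 tick 2 v(0, 1): E3/D3 M2 untreated
  -> R3 @ bar 1 tick 3 v(0, 1): E3 above D3
  -> R4 @ bar 2 tick 0 v(0, 1): C3/D3 M2 untreated
  -> R4 @ bar 3 tick 0 v(0, 1): B2/A3 m7 untreated
  -> R4 @ bar 5 tick 0 v(0, 1): F2/B2 TT untreated
  -> R7 @ bar 5 tick 2 v(1,): B2->F3 leap 6st
  -> R8 @ bar 6 tick 0 v(0, 1): penult P1 not 3rd/6th
  -> R2 @ bar 7 tick 0 v(0, 1): F3/A3 M3 -> G3/G4 P8 similar
  -> R7 @ bar 7 tick 0 v(1,): A3->G4 leap 10st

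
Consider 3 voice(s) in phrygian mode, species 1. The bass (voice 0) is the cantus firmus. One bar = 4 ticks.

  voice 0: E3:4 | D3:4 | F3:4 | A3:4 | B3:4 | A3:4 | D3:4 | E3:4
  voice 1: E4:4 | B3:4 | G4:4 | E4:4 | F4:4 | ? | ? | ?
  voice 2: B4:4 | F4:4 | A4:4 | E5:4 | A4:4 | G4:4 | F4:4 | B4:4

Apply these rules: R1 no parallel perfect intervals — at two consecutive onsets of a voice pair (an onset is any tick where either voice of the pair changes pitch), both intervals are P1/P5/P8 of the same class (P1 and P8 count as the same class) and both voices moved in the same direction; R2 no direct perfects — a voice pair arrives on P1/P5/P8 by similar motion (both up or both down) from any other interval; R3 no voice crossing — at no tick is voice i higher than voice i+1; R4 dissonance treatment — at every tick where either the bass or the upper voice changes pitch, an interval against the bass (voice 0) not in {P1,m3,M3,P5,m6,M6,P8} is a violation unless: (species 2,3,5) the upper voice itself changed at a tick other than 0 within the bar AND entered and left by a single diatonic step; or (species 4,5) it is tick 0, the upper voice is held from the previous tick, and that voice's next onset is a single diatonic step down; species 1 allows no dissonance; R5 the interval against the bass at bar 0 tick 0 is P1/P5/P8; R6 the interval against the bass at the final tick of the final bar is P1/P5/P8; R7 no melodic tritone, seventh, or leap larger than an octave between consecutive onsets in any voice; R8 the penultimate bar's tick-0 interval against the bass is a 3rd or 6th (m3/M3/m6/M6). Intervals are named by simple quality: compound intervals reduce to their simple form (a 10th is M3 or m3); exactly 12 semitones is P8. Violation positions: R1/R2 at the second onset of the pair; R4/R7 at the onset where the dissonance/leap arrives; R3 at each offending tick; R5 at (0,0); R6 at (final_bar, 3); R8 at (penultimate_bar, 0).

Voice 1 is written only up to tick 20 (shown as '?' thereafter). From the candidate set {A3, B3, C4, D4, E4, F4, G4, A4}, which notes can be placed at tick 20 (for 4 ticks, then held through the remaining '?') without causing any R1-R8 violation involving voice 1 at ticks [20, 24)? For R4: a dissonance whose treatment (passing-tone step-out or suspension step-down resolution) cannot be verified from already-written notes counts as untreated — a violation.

A3: violates R2
B3: violates R4,R7
C4: violates R2
D4: violates R4
E4: violates R2
F4: legal
G4: violates R4
A4: violates R3

{F4}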